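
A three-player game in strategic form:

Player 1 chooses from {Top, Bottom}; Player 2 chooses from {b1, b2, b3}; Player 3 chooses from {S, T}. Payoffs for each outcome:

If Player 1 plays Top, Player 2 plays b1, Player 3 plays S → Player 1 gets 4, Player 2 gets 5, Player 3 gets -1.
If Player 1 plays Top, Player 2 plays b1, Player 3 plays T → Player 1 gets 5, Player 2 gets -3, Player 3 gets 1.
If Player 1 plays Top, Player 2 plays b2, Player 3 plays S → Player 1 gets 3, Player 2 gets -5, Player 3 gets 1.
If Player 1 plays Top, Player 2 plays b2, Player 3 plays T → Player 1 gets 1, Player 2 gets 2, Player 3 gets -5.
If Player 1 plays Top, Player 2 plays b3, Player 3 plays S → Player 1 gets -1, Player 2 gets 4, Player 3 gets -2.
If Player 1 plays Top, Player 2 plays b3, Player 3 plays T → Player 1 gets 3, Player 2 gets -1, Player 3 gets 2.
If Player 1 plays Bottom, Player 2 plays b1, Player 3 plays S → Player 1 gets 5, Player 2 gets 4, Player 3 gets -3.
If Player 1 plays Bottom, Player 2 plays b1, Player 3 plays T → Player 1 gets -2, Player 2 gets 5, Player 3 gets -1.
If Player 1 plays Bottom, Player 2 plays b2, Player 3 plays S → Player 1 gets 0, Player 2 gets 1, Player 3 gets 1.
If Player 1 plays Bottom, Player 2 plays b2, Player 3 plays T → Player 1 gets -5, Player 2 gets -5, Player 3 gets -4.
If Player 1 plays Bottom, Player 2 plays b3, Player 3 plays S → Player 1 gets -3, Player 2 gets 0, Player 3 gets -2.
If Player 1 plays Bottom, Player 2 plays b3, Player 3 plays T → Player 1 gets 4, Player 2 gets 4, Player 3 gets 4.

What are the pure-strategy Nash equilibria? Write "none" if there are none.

This game has no pure Nash equilibrium.

Player 1 against (b1, S): payoffs 4, 5 → best response Bottom.
Player 1 against (b1, T): payoffs 5, -2 → best response Top.
Player 1 against (b2, S): payoffs 3, 0 → best response Top.
Player 1 against (b2, T): payoffs 1, -5 → best response Top.
Player 1 against (b3, S): payoffs -1, -3 → best response Top.
Player 1 against (b3, T): payoffs 3, 4 → best response Bottom.
Player 2 against (Top, S): payoffs 5, -5, 4 → best response b1.
Player 2 against (Top, T): payoffs -3, 2, -1 → best response b2.
Player 2 against (Bottom, S): payoffs 4, 1, 0 → best response b1.
Player 2 against (Bottom, T): payoffs 5, -5, 4 → best response b1.
Player 3 against (Top, b1): payoffs -1, 1 → best response T.
Player 3 against (Top, b2): payoffs 1, -5 → best response S.
Player 3 against (Top, b3): payoffs -2, 2 → best response T.
Player 3 against (Bottom, b1): payoffs -3, -1 → best response T.
Player 3 against (Bottom, b2): payoffs 1, -4 → best response S.
Player 3 against (Bottom, b3): payoffs -2, 4 → best response T.
No profile is a mutual best response for all players.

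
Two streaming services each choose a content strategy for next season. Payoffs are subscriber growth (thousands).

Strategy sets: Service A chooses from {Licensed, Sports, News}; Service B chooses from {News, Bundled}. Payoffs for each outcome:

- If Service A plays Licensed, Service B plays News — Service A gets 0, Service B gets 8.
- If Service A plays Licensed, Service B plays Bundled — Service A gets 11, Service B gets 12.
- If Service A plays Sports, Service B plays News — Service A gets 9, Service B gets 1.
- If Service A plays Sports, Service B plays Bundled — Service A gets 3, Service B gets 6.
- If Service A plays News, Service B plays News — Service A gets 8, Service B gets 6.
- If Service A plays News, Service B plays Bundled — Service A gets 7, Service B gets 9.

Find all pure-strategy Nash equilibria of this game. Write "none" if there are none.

(Licensed, Bundled)

(Licensed, News): Service A can switch to Sports (0 → 9). Not NE.
(Licensed, Bundled): Service A gets 11, best alternative 7; Service B gets 12, best alternative 8. No profitable deviation — NE.
(Sports, News): Service B can switch to Bundled (1 → 6). Not NE.
(Sports, Bundled): Service A can switch to Licensed (3 → 11). Not NE.
(News, News): Service A can switch to Sports (8 → 9). Not NE.
(News, Bundled): Service A can switch to Licensed (7 → 11). Not NE.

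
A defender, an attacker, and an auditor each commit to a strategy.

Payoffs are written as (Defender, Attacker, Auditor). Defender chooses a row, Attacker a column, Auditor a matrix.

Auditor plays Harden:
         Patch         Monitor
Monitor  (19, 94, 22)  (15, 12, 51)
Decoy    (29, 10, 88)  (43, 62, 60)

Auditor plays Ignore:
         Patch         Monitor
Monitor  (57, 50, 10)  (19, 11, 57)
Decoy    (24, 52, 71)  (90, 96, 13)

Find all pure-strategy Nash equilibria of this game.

(Monitor, Patch, Harden): Defender can switch to Decoy (19 → 29). Not NE.
(Monitor, Patch, Ignore): Auditor can switch to Harden (10 → 22). Not NE.
(Monitor, Monitor, Harden): Defender can switch to Decoy (15 → 43). Not NE.
(Monitor, Monitor, Ignore): Defender can switch to Decoy (19 → 90). Not NE.
(Decoy, Patch, Harden): Attacker can switch to Monitor (10 → 62). Not NE.
(Decoy, Patch, Ignore): Defender can switch to Monitor (24 → 57). Not NE.
(Decoy, Monitor, Harden): Defender gets 43, best alternative 15; Attacker gets 62, best alternative 10; Auditor gets 60, best alternative 13. No profitable deviation — NE.
(The remaining 1 profile has a profitable deviation by the same check.)

(Decoy, Monitor, Harden)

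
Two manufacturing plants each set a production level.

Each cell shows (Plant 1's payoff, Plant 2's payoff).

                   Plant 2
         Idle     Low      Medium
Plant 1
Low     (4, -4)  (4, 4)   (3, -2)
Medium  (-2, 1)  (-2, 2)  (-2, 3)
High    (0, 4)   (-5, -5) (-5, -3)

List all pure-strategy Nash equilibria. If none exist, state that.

Plant 1 against Idle: payoffs 4, -2, 0 → best response Low.
Plant 1 against Low: payoffs 4, -2, -5 → best response Low.
Plant 1 against Medium: payoffs 3, -2, -5 → best response Low.
Plant 2 against Low: payoffs -4, 4, -2 → best response Low.
Plant 2 against Medium: payoffs 1, 2, 3 → best response Medium.
Plant 2 against High: payoffs 4, -5, -3 → best response Idle.
Mutual best responses: (Low, Low).

Pure NE: (Low, Low)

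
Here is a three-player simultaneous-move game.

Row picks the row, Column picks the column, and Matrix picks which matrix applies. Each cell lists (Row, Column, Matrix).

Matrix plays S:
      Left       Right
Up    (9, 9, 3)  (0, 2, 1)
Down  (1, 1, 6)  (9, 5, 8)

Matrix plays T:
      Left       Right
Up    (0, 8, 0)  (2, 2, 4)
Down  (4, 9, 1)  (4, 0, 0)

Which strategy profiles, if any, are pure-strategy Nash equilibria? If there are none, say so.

For each strategy profile, look for a profitable unilateral deviation.
(Up, Left, S): Row gets 9, best alternative 1; Column gets 9, best alternative 2; Matrix gets 3, best alternative 0. No profitable deviation — NE.
(Up, Left, T): Row can switch to Down (0 → 4). Not NE.
(Up, Right, S): Row can switch to Down (0 → 9). Not NE.
(Up, Right, T): Row can switch to Down (2 → 4). Not NE.
(Down, Left, S): Row can switch to Up (1 → 9). Not NE.
(Down, Left, T): Matrix can switch to S (1 → 6). Not NE.
(Down, Right, S): Row gets 9, best alternative 0; Column gets 5, best alternative 1; Matrix gets 8, best alternative 0. No profitable deviation — NE.
(Down, Right, T): Column can switch to Left (0 → 9). Not NE.

(Up, Left, S) and (Down, Right, S)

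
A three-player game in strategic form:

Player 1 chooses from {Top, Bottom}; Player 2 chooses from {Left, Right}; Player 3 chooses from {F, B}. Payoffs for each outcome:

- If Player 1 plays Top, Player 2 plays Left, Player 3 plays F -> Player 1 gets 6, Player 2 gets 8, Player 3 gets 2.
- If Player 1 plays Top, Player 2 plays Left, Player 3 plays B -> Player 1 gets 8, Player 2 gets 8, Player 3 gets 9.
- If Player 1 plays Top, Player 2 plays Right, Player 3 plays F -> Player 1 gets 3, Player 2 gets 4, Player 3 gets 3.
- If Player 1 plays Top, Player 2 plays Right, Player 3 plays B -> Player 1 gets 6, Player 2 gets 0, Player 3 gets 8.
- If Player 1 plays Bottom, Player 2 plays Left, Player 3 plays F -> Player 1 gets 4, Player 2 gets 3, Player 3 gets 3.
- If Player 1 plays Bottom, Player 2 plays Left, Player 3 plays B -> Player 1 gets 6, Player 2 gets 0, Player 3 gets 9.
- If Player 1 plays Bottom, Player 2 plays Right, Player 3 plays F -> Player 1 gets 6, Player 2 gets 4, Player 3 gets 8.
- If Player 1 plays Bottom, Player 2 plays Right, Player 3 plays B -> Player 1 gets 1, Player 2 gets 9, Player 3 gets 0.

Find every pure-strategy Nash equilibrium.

Player 1 against (Left, F): payoffs 6, 4 → best response Top.
Player 1 against (Left, B): payoffs 8, 6 → best response Top.
Player 1 against (Right, F): payoffs 3, 6 → best response Bottom.
Player 1 against (Right, B): payoffs 6, 1 → best response Top.
Player 2 against (Top, F): payoffs 8, 4 → best response Left.
Player 2 against (Top, B): payoffs 8, 0 → best response Left.
Player 2 against (Bottom, F): payoffs 3, 4 → best response Right.
Player 2 against (Bottom, B): payoffs 0, 9 → best response Right.
Player 3 against (Top, Left): payoffs 2, 9 → best response B.
Player 3 against (Top, Right): payoffs 3, 8 → best response B.
Player 3 against (Bottom, Left): payoffs 3, 9 → best response B.
Player 3 against (Bottom, Right): payoffs 8, 0 → best response F.
Mutual best responses: (Top, Left, B); (Bottom, Right, F).

Pure-strategy Nash equilibria: (Top, Left, B), (Bottom, Right, F)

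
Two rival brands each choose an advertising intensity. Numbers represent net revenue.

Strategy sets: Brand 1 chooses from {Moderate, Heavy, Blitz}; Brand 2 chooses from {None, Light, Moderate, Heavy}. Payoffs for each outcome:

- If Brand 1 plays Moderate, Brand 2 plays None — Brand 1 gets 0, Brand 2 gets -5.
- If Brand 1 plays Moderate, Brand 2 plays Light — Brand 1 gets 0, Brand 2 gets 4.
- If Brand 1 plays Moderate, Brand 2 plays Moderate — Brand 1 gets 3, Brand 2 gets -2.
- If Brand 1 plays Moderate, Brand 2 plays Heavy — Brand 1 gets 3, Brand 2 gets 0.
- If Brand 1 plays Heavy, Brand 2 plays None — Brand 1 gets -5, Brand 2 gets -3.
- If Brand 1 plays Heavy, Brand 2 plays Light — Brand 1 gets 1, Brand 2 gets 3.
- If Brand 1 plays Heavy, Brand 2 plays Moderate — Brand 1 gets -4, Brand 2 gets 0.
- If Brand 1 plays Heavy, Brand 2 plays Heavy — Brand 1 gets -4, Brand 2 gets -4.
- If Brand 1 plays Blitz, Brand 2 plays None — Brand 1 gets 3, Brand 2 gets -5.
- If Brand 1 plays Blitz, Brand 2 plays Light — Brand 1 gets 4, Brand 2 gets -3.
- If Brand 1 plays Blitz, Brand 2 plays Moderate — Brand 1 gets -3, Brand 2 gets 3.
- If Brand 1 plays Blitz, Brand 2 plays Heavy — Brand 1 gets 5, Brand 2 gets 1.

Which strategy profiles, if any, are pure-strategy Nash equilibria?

There is no pure-strategy Nash equilibrium.

Mark each player's best response to every combination of opponents' strategies; a profile where every player is best-responding is a pure Nash equilibrium.
Brand 1 against None: payoffs 0, -5, 3 → best response Blitz.
Brand 1 against Light: payoffs 0, 1, 4 → best response Blitz.
Brand 1 against Moderate: payoffs 3, -4, -3 → best response Moderate.
Brand 1 against Heavy: payoffs 3, -4, 5 → best response Blitz.
Brand 2 against Moderate: payoffs -5, 4, -2, 0 → best response Light.
Brand 2 against Heavy: payoffs -3, 3, 0, -4 → best response Light.
Brand 2 against Blitz: payoffs -5, -3, 3, 1 → best response Moderate.
No profile is a mutual best response for all players.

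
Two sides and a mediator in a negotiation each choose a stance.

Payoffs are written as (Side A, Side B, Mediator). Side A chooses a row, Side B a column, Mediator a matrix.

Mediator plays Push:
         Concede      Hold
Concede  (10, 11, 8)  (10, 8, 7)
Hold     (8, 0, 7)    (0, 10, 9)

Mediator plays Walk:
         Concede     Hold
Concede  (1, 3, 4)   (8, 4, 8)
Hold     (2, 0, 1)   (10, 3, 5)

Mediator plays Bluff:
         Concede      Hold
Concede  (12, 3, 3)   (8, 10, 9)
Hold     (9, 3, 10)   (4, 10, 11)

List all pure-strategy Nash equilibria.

(Concede, Concede, Push), (Concede, Hold, Bluff)

(Concede, Concede, Push): Side A gets 10, best alternative 8; Side B gets 11, best alternative 8; Mediator gets 8, best alternative 4. No profitable deviation — NE.
(Concede, Concede, Walk): Side A can switch to Hold (1 → 2). Not NE.
(Concede, Concede, Bluff): Side B can switch to Hold (3 → 10). Not NE.
(Concede, Hold, Push): Side B can switch to Concede (8 → 11). Not NE.
(Concede, Hold, Walk): Side A can switch to Hold (8 → 10). Not NE.
(Concede, Hold, Bluff): Side A gets 8, best alternative 4; Side B gets 10, best alternative 3; Mediator gets 9, best alternative 8. No profitable deviation — NE.
(Hold, Concede, Push): Side A can switch to Concede (8 → 10). Not NE.
(Hold, Concede, Walk): Side B can switch to Hold (0 → 3). Not NE.
(Hold, Concede, Bluff): Side A can switch to Concede (9 → 12). Not NE.
(Hold, Hold, Push): Side A can switch to Concede (0 → 10). Not NE.
(Hold, Hold, Walk): Mediator can switch to Push (5 → 9). Not NE.
(Hold, Hold, Bluff): Side A can switch to Concede (4 → 8). Not NE.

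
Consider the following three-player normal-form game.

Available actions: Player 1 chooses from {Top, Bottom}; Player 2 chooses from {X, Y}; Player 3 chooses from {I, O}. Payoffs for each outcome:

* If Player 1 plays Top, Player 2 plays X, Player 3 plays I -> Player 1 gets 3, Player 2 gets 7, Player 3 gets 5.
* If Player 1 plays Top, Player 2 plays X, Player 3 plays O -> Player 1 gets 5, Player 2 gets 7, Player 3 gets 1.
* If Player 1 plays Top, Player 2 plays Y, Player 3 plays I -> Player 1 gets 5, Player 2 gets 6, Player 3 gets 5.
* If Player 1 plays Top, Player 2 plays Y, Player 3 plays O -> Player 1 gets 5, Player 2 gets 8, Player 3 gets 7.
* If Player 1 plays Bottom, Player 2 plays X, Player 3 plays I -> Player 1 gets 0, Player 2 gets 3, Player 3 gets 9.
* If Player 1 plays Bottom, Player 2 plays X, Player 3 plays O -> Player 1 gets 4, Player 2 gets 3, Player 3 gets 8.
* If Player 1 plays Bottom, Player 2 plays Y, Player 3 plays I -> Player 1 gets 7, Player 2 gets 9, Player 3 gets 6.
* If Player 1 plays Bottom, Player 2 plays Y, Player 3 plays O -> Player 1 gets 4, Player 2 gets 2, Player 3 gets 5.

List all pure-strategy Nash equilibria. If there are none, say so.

Check each profile: it is a Nash equilibrium iff no player can strictly gain by switching unilaterally.
(Top, X, I): Player 1 gets 3, best alternative 0; Player 2 gets 7, best alternative 6; Player 3 gets 5, best alternative 1. No profitable deviation — NE.
(Top, X, O): Player 2 can switch to Y (7 → 8). Not NE.
(Top, Y, I): Player 1 can switch to Bottom (5 → 7). Not NE.
(Top, Y, O): Player 1 gets 5, best alternative 4; Player 2 gets 8, best alternative 7; Player 3 gets 7, best alternative 5. No profitable deviation — NE.
(Bottom, X, I): Player 1 can switch to Top (0 → 3). Not NE.
(Bottom, X, O): Player 1 can switch to Top (4 → 5). Not NE.
(Bottom, Y, I): Player 1 gets 7, best alternative 5; Player 2 gets 9, best alternative 3; Player 3 gets 6, best alternative 5. No profitable deviation — NE.
(Bottom, Y, O): Player 1 can switch to Top (4 → 5). Not NE.

Pure-strategy Nash equilibria: (Top, X, I), (Top, Y, O), (Bottom, Y, I)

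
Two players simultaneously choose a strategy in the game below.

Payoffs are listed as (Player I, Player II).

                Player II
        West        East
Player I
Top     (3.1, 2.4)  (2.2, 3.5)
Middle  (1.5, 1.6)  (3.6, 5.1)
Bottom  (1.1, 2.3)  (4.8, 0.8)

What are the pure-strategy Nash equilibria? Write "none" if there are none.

Check each profile: it is a Nash equilibrium iff no player can strictly gain by switching unilaterally.
(Top, West): Player II can switch to East (2.4 → 3.5). Not NE.
(Top, East): Player I can switch to Middle (2.2 → 3.6). Not NE.
(Middle, West): Player I can switch to Top (1.5 → 3.1). Not NE.
(Middle, East): Player I can switch to Bottom (3.6 → 4.8). Not NE.
(Bottom, West): Player I can switch to Top (1.1 → 3.1). Not NE.
(Bottom, East): Player II can switch to West (0.8 → 2.3). Not NE.

This game has no pure Nash equilibrium.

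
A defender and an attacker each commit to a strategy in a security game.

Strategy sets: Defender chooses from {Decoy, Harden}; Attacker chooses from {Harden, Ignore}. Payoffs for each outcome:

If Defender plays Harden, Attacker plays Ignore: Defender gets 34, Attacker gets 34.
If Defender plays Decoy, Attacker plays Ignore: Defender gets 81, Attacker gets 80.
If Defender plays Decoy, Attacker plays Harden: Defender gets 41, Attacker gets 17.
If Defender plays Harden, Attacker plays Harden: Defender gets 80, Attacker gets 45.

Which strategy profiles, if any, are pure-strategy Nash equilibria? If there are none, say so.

(Decoy, Ignore) and (Harden, Harden)

(Decoy, Harden): Defender can switch to Harden (41 → 80). Not NE.
(Decoy, Ignore): Defender gets 81, best alternative 34; Attacker gets 80, best alternative 17. No profitable deviation — NE.
(Harden, Harden): Defender gets 80, best alternative 41; Attacker gets 45, best alternative 34. No profitable deviation — NE.
(Harden, Ignore): Defender can switch to Decoy (34 → 81). Not NE.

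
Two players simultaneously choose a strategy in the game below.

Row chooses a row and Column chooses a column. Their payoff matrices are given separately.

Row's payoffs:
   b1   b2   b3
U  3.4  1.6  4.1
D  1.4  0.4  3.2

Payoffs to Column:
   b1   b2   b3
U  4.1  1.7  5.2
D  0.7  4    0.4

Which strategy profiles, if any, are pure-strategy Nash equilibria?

Row against b1: payoffs 3.4, 1.4 → best response U.
Row against b2: payoffs 1.6, 0.4 → best response U.
Row against b3: payoffs 4.1, 3.2 → best response U.
Column against U: payoffs 4.1, 1.7, 5.2 → best response b3.
Column against D: payoffs 0.7, 4, 0.4 → best response b2.
Mutual best responses: (U, b3).

The unique pure-strategy Nash equilibrium is (U, b3).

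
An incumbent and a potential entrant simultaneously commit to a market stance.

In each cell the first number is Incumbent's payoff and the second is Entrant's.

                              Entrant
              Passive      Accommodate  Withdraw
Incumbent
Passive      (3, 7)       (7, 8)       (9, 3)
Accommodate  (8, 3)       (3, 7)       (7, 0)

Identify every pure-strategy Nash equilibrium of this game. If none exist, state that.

(Passive, Accommodate)

Incumbent against Passive: payoffs 3, 8 → best response Accommodate.
Incumbent against Accommodate: payoffs 7, 3 → best response Passive.
Incumbent against Withdraw: payoffs 9, 7 → best response Passive.
Entrant against Passive: payoffs 7, 8, 3 → best response Accommodate.
Entrant against Accommodate: payoffs 3, 7, 0 → best response Accommodate.
Mutual best responses: (Passive, Accommodate).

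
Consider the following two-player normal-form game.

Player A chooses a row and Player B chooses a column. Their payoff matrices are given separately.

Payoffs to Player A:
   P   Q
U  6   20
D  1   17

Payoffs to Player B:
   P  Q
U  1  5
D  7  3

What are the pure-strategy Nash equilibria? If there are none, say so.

The unique pure-strategy Nash equilibrium is (U, Q).

(U, P): Player B can switch to Q (1 → 5). Not NE.
(U, Q): Player A gets 20, best alternative 17; Player B gets 5, best alternative 1. No profitable deviation — NE.
(D, P): Player A can switch to U (1 → 6). Not NE.
(D, Q): Player A can switch to U (17 → 20). Not NE.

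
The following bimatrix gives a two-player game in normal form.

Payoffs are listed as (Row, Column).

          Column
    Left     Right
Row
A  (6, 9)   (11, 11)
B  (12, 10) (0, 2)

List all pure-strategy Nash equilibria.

Mark each player's best response to every combination of opponents' strategies; a profile where every player is best-responding is a pure Nash equilibrium.
Row against Left: payoffs 6, 12 → best response B.
Row against Right: payoffs 11, 0 → best response A.
Column against A: payoffs 9, 11 → best response Right.
Column against B: payoffs 10, 2 → best response Left.
Mutual best responses: (A, Right); (B, Left).

(A, Right) and (B, Left)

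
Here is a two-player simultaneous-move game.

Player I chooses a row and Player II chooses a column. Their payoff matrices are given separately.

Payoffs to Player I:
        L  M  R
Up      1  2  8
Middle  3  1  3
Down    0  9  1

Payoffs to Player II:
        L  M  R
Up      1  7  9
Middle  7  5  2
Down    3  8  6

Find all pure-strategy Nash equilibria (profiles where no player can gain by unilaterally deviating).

(Up, R), (Middle, L), (Down, M)

Player I against L: payoffs 1, 3, 0 → best response Middle.
Player I against M: payoffs 2, 1, 9 → best response Down.
Player I against R: payoffs 8, 3, 1 → best response Up.
Player II against Up: payoffs 1, 7, 9 → best response R.
Player II against Middle: payoffs 7, 5, 2 → best response L.
Player II against Down: payoffs 3, 8, 6 → best response M.
Mutual best responses: (Up, R); (Middle, L); (Down, M).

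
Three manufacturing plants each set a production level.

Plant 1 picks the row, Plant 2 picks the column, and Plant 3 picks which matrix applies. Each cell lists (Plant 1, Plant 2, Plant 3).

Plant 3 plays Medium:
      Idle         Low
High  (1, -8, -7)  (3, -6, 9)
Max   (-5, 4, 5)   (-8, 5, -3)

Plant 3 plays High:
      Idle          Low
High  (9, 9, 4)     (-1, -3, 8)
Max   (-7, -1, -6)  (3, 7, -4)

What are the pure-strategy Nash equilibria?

The pure Nash equilibria are (High, Idle, High); (High, Low, Medium).

(High, Idle, Medium): Plant 2 can switch to Low (-8 → -6). Not NE.
(High, Idle, High): Plant 1 gets 9, best alternative -7; Plant 2 gets 9, best alternative -3; Plant 3 gets 4, best alternative -7. No profitable deviation — NE.
(High, Low, Medium): Plant 1 gets 3, best alternative -8; Plant 2 gets -6, best alternative -8; Plant 3 gets 9, best alternative 8. No profitable deviation — NE.
(High, Low, High): Plant 1 can switch to Max (-1 → 3). Not NE.
(Max, Idle, Medium): Plant 1 can switch to High (-5 → 1). Not NE.
(Max, Idle, High): Plant 1 can switch to High (-7 → 9). Not NE.
(Max, Low, Medium): Plant 1 can switch to High (-8 → 3). Not NE.
(Max, Low, High): Plant 3 can switch to Medium (-4 → -3). Not NE.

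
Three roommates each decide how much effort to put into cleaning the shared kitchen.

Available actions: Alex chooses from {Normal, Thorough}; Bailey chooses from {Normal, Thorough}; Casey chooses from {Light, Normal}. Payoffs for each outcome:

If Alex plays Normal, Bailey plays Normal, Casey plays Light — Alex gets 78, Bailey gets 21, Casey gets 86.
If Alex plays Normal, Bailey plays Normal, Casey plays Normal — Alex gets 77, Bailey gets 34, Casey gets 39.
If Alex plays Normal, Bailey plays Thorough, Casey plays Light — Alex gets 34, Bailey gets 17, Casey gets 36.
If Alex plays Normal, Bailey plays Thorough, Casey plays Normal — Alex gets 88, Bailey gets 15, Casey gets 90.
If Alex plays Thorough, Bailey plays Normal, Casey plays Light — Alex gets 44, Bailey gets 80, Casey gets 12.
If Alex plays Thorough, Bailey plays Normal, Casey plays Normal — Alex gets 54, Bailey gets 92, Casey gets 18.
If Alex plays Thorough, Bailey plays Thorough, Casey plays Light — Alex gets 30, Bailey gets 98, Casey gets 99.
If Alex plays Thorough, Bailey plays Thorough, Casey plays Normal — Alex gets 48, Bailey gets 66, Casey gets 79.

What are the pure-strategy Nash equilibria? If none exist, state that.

(Normal, Normal, Light)

Alex against (Normal, Light): payoffs 78, 44 → best response Normal.
Alex against (Normal, Normal): payoffs 77, 54 → best response Normal.
Alex against (Thorough, Light): payoffs 34, 30 → best response Normal.
Alex against (Thorough, Normal): payoffs 88, 48 → best response Normal.
Bailey against (Normal, Light): payoffs 21, 17 → best response Normal.
Bailey against (Normal, Normal): payoffs 34, 15 → best response Normal.
Bailey against (Thorough, Light): payoffs 80, 98 → best response Thorough.
Bailey against (Thorough, Normal): payoffs 92, 66 → best response Normal.
Casey against (Normal, Normal): payoffs 86, 39 → best response Light.
Casey against (Normal, Thorough): payoffs 36, 90 → best response Normal.
Casey against (Thorough, Normal): payoffs 12, 18 → best response Normal.
Casey against (Thorough, Thorough): payoffs 99, 79 → best response Light.
Mutual best responses: (Normal, Normal, Light).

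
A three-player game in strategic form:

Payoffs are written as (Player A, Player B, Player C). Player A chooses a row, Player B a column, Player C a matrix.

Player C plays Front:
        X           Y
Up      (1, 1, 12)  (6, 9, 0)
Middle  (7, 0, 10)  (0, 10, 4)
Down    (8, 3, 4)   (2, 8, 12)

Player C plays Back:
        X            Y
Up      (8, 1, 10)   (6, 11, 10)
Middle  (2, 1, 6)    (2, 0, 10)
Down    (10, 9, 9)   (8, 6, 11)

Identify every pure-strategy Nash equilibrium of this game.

Player A against (X, Front): payoffs 1, 7, 8 → best response Down.
Player A against (X, Back): payoffs 8, 2, 10 → best response Down.
Player A against (Y, Front): payoffs 6, 0, 2 → best response Up.
Player A against (Y, Back): payoffs 6, 2, 8 → best response Down.
Player B against (Up, Front): payoffs 1, 9 → best response Y.
Player B against (Up, Back): payoffs 1, 11 → best response Y.
Player B against (Middle, Front): payoffs 0, 10 → best response Y.
Player B against (Middle, Back): payoffs 1, 0 → best response X.
Player B against (Down, Front): payoffs 3, 8 → best response Y.
Player B against (Down, Back): payoffs 9, 6 → best response X.
Player C against (Up, X): payoffs 12, 10 → best response Front.
Player C against (Up, Y): payoffs 0, 10 → best response Back.
Player C against (Middle, X): payoffs 10, 6 → best response Front.
Player C against (Middle, Y): payoffs 4, 10 → best response Back.
Player C against (Down, X): payoffs 4, 9 → best response Back.
Player C against (Down, Y): payoffs 12, 11 → best response Front.
Mutual best responses: (Down, X, Back).

The unique pure-strategy Nash equilibrium is (Down, X, Back).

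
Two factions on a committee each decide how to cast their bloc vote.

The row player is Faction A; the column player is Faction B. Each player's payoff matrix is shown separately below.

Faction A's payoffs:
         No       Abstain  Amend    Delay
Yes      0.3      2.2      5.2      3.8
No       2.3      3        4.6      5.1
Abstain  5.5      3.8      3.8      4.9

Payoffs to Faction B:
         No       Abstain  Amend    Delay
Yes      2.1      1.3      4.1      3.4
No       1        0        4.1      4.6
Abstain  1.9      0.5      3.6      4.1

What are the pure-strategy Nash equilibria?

Pure-strategy Nash equilibria: (Yes, Amend), (No, Delay)

Faction A against No: payoffs 0.3, 2.3, 5.5 → best response Abstain.
Faction A against Abstain: payoffs 2.2, 3, 3.8 → best response Abstain.
Faction A against Amend: payoffs 5.2, 4.6, 3.8 → best response Yes.
Faction A against Delay: payoffs 3.8, 5.1, 4.9 → best response No.
Faction B against Yes: payoffs 2.1, 1.3, 4.1, 3.4 → best response Amend.
Faction B against No: payoffs 1, 0, 4.1, 4.6 → best response Delay.
Faction B against Abstain: payoffs 1.9, 0.5, 3.6, 4.1 → best response Delay.
Mutual best responses: (Yes, Amend); (No, Delay).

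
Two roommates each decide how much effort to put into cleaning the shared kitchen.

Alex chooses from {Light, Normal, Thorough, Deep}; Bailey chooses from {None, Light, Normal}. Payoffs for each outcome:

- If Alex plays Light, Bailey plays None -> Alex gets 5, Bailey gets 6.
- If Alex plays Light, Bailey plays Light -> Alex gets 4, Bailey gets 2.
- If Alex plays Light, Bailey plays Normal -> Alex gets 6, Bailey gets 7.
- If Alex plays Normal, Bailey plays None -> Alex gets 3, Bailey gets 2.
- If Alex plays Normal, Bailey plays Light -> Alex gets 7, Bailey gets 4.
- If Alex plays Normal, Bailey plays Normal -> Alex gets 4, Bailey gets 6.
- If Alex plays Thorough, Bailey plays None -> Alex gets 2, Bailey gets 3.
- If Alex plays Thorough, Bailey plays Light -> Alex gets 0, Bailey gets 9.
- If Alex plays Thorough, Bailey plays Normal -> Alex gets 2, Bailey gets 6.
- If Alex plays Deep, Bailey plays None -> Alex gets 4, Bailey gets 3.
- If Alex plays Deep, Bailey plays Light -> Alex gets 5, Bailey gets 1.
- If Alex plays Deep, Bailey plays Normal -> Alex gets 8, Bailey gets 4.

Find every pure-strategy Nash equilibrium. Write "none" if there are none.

Alex against None: payoffs 5, 3, 2, 4 → best response Light.
Alex against Light: payoffs 4, 7, 0, 5 → best response Normal.
Alex against Normal: payoffs 6, 4, 2, 8 → best response Deep.
Bailey against Light: payoffs 6, 2, 7 → best response Normal.
Bailey against Normal: payoffs 2, 4, 6 → best response Normal.
Bailey against Thorough: payoffs 3, 9, 6 → best response Light.
Bailey against Deep: payoffs 3, 1, 4 → best response Normal.
Mutual best responses: (Deep, Normal).

(Deep, Normal)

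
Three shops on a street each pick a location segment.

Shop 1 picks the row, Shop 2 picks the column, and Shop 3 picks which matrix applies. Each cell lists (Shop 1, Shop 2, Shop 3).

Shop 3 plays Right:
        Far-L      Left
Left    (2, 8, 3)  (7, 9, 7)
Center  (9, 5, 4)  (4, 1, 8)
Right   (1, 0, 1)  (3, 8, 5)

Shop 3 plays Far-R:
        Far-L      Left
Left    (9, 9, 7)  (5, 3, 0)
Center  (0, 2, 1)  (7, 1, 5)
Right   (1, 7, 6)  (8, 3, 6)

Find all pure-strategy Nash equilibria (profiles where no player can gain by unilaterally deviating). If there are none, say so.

Pure-strategy Nash equilibria: (Left, Far-L, Far-R) and (Left, Left, Right) and (Center, Far-L, Right)

(Left, Far-L, Right): Shop 1 can switch to Center (2 → 9). Not NE.
(Left, Far-L, Far-R): Shop 1 gets 9, best alternative 1; Shop 2 gets 9, best alternative 3; Shop 3 gets 7, best alternative 3. No profitable deviation — NE.
(Left, Left, Right): Shop 1 gets 7, best alternative 4; Shop 2 gets 9, best alternative 8; Shop 3 gets 7, best alternative 0. No profitable deviation — NE.
(Left, Left, Far-R): Shop 1 can switch to Center (5 → 7). Not NE.
(Center, Far-L, Right): Shop 1 gets 9, best alternative 2; Shop 2 gets 5, best alternative 1; Shop 3 gets 4, best alternative 1. No profitable deviation — NE.
(Center, Far-L, Far-R): Shop 1 can switch to Left (0 → 9). Not NE.
(Center, Left, Right): Shop 1 can switch to Left (4 → 7). Not NE.
(Center, Left, Far-R): Shop 1 can switch to Right (7 → 8). Not NE.
(Right, Far-L, Right): Shop 1 can switch to Left (1 → 2). Not NE.
(Right, Far-L, Far-R): Shop 1 can switch to Left (1 → 9). Not NE.
(Right, Left, Right): Shop 1 can switch to Left (3 → 7). Not NE.
(Right, Left, Far-R): Shop 2 can switch to Far-L (3 → 7). Not NE.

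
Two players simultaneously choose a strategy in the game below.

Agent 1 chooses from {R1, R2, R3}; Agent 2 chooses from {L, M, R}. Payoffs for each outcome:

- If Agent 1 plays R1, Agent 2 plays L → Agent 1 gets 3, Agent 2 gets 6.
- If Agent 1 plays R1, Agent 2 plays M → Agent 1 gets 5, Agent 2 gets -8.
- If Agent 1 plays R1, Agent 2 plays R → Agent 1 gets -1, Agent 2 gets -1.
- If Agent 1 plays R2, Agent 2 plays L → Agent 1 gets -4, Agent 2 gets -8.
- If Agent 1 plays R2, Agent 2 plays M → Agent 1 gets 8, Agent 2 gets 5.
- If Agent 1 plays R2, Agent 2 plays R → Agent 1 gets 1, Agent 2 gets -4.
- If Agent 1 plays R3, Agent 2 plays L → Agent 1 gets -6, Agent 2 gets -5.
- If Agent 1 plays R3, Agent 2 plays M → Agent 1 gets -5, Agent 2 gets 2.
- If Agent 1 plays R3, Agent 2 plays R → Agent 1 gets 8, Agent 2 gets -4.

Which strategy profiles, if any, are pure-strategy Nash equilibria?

(R1, L): Agent 1 gets 3, best alternative -4; Agent 2 gets 6, best alternative -1. No profitable deviation — NE.
(R1, M): Agent 1 can switch to R2 (5 → 8). Not NE.
(R1, R): Agent 1 can switch to R2 (-1 → 1). Not NE.
(R2, L): Agent 1 can switch to R1 (-4 → 3). Not NE.
(R2, M): Agent 1 gets 8, best alternative 5; Agent 2 gets 5, best alternative -4. No profitable deviation — NE.
(R2, R): Agent 1 can switch to R3 (1 → 8). Not NE.
(R3, L): Agent 1 can switch to R1 (-6 → 3). Not NE.
(R3, M): Agent 1 can switch to R1 (-5 → 5). Not NE.
(The remaining 1 profile has a profitable deviation by the same check.)

(R1, L), (R2, M)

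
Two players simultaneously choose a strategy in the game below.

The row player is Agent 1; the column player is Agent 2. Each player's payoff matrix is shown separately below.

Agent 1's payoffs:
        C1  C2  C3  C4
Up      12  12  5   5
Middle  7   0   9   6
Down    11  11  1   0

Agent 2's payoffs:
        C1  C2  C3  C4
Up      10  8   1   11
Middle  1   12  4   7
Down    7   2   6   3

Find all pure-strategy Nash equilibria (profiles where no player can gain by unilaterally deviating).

There is no pure-strategy Nash equilibrium.

(Up, C1): Agent 2 can switch to C4 (10 → 11). Not NE.
(Up, C2): Agent 2 can switch to C1 (8 → 10). Not NE.
(Up, C3): Agent 1 can switch to Middle (5 → 9). Not NE.
(Up, C4): Agent 1 can switch to Middle (5 → 6). Not NE.
(Middle, C1): Agent 1 can switch to Up (7 → 12). Not NE.
(Middle, C2): Agent 1 can switch to Up (0 → 12). Not NE.
(Middle, C3): Agent 2 can switch to C2 (4 → 12). Not NE.
(Middle, C4): Agent 2 can switch to C2 (7 → 12). Not NE.
(Down, C1): Agent 1 can switch to Up (11 → 12). Not NE.
(Down, C2): Agent 1 can switch to Up (11 → 12). Not NE.
(Down, C3): Agent 1 can switch to Up (1 → 5). Not NE.
(Down, C4): Agent 1 can switch to Up (0 → 5). Not NE.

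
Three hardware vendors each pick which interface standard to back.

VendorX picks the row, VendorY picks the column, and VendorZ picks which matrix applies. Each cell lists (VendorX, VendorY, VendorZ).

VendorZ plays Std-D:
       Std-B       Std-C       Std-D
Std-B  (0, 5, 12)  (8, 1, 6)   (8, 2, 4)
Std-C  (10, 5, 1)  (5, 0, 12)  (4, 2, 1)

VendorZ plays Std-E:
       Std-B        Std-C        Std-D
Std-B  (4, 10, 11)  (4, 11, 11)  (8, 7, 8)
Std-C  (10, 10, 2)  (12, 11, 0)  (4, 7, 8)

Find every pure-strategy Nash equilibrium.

VendorX against (Std-B, Std-D): payoffs 0, 10 → best response Std-C.
VendorX against (Std-B, Std-E): payoffs 4, 10 → best response Std-C.
VendorX against (Std-C, Std-D): payoffs 8, 5 → best response Std-B.
VendorX against (Std-C, Std-E): payoffs 4, 12 → best response Std-C.
VendorX against (Std-D, Std-D): payoffs 8, 4 → best response Std-B.
VendorX against (Std-D, Std-E): payoffs 8, 4 → best response Std-B.
VendorY against (Std-B, Std-D): payoffs 5, 1, 2 → best response Std-B.
VendorY against (Std-B, Std-E): payoffs 10, 11, 7 → best response Std-C.
VendorY against (Std-C, Std-D): payoffs 5, 0, 2 → best response Std-B.
VendorY against (Std-C, Std-E): payoffs 10, 11, 7 → best response Std-C.
VendorZ against (Std-B, Std-B): payoffs 12, 11 → best response Std-D.
VendorZ against (Std-B, Std-C): payoffs 6, 11 → best response Std-E.
VendorZ against (Std-B, Std-D): payoffs 4, 8 → best response Std-E.
VendorZ against (Std-C, Std-B): payoffs 1, 2 → best response Std-E.
VendorZ against (Std-C, Std-C): payoffs 12, 0 → best response Std-D.
VendorZ against (Std-C, Std-D): payoffs 1, 8 → best response Std-E.
No profile is a mutual best response for all players.

none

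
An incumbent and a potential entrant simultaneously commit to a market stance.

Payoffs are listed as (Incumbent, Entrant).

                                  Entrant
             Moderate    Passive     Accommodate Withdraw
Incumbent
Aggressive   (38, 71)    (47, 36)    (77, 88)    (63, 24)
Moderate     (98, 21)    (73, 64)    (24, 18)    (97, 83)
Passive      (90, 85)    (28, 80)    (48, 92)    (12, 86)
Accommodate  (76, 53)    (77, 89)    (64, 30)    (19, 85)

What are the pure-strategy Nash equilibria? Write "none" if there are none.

(Aggressive, Moderate): Incumbent can switch to Moderate (38 → 98). Not NE.
(Aggressive, Passive): Incumbent can switch to Moderate (47 → 73). Not NE.
(Aggressive, Accommodate): Incumbent gets 77, best alternative 64; Entrant gets 88, best alternative 71. No profitable deviation — NE.
(Aggressive, Withdraw): Incumbent can switch to Moderate (63 → 97). Not NE.
(Moderate, Moderate): Entrant can switch to Passive (21 → 64). Not NE.
(Moderate, Passive): Incumbent can switch to Accommodate (73 → 77). Not NE.
(Moderate, Accommodate): Incumbent can switch to Aggressive (24 → 77). Not NE.
(Moderate, Withdraw): Incumbent gets 97, best alternative 63; Entrant gets 83, best alternative 64. No profitable deviation — NE.
(Passive, Moderate): Incumbent can switch to Moderate (90 → 98). Not NE.
(Passive, Passive): Incumbent can switch to Aggressive (28 → 47). Not NE.
(Passive, Accommodate): Incumbent can switch to Aggressive (48 → 77). Not NE.
(Passive, Withdraw): Incumbent can switch to Aggressive (12 → 63). Not NE.
(Accommodate, Moderate): Incumbent can switch to Moderate (76 → 98). Not NE.
(Accommodate, Passive): Incumbent gets 77, best alternative 73; Entrant gets 89, best alternative 85. No profitable deviation — NE.
(Accommodate, Accommodate): Incumbent can switch to Aggressive (64 → 77). Not NE.
(The remaining 1 profile has a profitable deviation by the same check.)

Pure-strategy Nash equilibria: (Aggressive, Accommodate) and (Moderate, Withdraw) and (Accommodate, Passive)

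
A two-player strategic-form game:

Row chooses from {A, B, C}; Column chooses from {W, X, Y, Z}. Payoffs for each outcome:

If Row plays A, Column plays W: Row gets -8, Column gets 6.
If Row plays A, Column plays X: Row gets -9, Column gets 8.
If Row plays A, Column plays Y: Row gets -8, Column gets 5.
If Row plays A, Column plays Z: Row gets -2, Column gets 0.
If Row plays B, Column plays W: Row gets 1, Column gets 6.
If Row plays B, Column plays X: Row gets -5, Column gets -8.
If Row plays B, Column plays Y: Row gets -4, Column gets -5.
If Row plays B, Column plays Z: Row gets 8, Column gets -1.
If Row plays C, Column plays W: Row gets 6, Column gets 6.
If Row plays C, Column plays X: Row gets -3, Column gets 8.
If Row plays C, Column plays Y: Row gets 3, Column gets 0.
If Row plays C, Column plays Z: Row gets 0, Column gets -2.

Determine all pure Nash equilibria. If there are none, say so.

For each strategy profile, look for a profitable unilateral deviation.
(A, W): Row can switch to B (-8 → 1). Not NE.
(A, X): Row can switch to B (-9 → -5). Not NE.
(A, Y): Row can switch to B (-8 → -4). Not NE.
(A, Z): Row can switch to B (-2 → 8). Not NE.
(B, W): Row can switch to C (1 → 6). Not NE.
(B, X): Row can switch to C (-5 → -3). Not NE.
(B, Y): Row can switch to C (-4 → 3). Not NE.
(B, Z): Column can switch to W (-1 → 6). Not NE.
(C, W): Column can switch to X (6 → 8). Not NE.
(C, X): Row gets -3, best alternative -5; Column gets 8, best alternative 6. No profitable deviation — NE.
(C, Y): Column can switch to W (0 → 6). Not NE.
(The remaining 1 profile has a profitable deviation by the same check.)

(C, X)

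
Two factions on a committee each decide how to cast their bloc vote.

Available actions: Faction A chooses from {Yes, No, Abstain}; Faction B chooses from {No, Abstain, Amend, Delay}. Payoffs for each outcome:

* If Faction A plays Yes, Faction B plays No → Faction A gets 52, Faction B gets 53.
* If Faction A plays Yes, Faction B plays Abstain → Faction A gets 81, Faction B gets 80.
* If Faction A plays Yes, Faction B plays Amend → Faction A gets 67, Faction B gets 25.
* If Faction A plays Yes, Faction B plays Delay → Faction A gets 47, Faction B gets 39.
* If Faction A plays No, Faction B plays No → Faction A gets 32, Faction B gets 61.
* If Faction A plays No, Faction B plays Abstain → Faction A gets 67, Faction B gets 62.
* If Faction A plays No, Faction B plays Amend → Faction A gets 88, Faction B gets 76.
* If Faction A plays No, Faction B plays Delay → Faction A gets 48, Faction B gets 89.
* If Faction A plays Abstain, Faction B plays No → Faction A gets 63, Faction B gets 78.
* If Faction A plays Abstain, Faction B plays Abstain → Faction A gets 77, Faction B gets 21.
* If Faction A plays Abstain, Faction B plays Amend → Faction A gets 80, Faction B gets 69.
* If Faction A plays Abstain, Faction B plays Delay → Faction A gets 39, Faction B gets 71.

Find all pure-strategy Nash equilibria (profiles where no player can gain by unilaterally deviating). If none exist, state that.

Check each profile: it is a Nash equilibrium iff no player can strictly gain by switching unilaterally.
(Yes, No): Faction A can switch to Abstain (52 → 63). Not NE.
(Yes, Abstain): Faction A gets 81, best alternative 77; Faction B gets 80, best alternative 53. No profitable deviation — NE.
(Yes, Amend): Faction A can switch to No (67 → 88). Not NE.
(Yes, Delay): Faction A can switch to No (47 → 48). Not NE.
(No, No): Faction A can switch to Yes (32 → 52). Not NE.
(No, Abstain): Faction A can switch to Yes (67 → 81). Not NE.
(No, Amend): Faction B can switch to Delay (76 → 89). Not NE.
(No, Delay): Faction A gets 48, best alternative 47; Faction B gets 89, best alternative 76. No profitable deviation — NE.
(Abstain, No): Faction A gets 63, best alternative 52; Faction B gets 78, best alternative 71. No profitable deviation — NE.
(Abstain, Abstain): Faction A can switch to Yes (77 → 81). Not NE.
(Abstain, Amend): Faction A can switch to No (80 → 88). Not NE.
(Abstain, Delay): Faction A can switch to Yes (39 → 47). Not NE.

The pure Nash equilibria are (Yes, Abstain) and (No, Delay) and (Abstain, No).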